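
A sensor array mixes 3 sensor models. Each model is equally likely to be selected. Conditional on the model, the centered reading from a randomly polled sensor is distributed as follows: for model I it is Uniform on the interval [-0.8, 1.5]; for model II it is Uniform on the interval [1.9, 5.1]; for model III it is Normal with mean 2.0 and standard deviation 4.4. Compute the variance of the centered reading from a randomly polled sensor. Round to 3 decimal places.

8.540

Per component, I: μ=0.35, E[X²]=0.563333; II: μ=3.5, E[X²]=13.1033; III: μ=2, E[X²]=23.36.
E[X] = 0.333333·0.35 + 0.333333·3.5 + 0.333333·2 = 1.95.
E[X²] = 0.333333·0.563333 + 0.333333·13.1033 + 0.333333·23.36 = 12.3422.
Var(X) = E[X²] − (E[X])² = 12.3422 − 3.8025 = 8.53972.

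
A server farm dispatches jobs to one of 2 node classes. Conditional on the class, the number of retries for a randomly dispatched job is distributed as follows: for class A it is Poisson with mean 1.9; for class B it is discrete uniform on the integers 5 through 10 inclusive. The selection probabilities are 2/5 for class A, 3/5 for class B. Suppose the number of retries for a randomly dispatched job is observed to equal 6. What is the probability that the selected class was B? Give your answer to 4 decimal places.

0.9624

Likelihoods P(X=6 | ·): A: 0.00977304; B: 0.166667.
Posterior ∝ prior × likelihood. Numerator for B: 0.6·0.166667 = 0.1.
Normalizing constant: 0.4·0.00977304 + 0.6·0.166667 = 0.103909.
P(B | observation) = 0.1 / 0.103909 = 0.962379.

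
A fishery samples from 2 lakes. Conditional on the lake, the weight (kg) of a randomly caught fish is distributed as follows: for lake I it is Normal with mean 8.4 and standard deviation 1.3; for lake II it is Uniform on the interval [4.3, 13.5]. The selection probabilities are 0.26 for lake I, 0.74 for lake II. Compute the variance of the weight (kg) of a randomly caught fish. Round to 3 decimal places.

Per component, I: μ=8.4, E[X²]=72.25; II: μ=8.9, E[X²]=86.2633.
E[X] = 0.26·8.4 + 0.74·8.9 = 8.77.
E[X²] = 0.26·72.25 + 0.74·86.2633 = 82.6199.
Var(X) = E[X²] − (E[X])² = 82.6199 − 76.9129 = 5.70697.

5.707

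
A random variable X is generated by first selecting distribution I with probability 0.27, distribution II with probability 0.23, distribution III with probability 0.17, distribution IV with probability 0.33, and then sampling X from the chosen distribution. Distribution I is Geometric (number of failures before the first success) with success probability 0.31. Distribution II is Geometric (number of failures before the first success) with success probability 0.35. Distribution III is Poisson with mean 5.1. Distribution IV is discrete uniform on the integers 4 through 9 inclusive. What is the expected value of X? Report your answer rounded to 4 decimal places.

4.0401

Component means — I: 2.22581; II: 1.85714; III: 5.1; IV: 6.5.
E[X] = 0.27·2.22581 + 0.23·1.85714 + 0.17·5.1 + 0.33·6.5 = 4.04011.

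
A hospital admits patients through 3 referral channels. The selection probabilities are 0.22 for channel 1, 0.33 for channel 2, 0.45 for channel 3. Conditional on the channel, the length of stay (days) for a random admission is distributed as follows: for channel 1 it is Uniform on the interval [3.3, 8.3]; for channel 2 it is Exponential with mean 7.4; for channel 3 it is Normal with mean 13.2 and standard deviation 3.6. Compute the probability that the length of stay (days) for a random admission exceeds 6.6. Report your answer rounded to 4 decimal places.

Conditional on each channel, P(X > 6.6): 1: 0.34; 2: 0.40988; 3: 0.966623.
By total probability, P(X > 6.6) = 0.22·0.34 + 0.33·0.40988 + 0.45·0.966623 = 0.645041.

0.6450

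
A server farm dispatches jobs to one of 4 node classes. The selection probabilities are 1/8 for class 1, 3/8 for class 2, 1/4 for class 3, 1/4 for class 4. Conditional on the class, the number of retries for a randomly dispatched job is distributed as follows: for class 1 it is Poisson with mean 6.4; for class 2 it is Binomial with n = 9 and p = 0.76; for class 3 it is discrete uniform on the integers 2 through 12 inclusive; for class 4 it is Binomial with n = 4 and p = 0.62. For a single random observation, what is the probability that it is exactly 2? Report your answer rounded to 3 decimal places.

Conditional on each class, P(X = 2): 1: 0.0340287; 2: 0.000953693; 3: 0.0909091; 4: 0.333044.
By total probability, P(X = 2) = 0.125·0.0340287 + 0.375·0.000953693 + 0.25·0.0909091 + 0.25·0.333044 = 0.1106.

0.111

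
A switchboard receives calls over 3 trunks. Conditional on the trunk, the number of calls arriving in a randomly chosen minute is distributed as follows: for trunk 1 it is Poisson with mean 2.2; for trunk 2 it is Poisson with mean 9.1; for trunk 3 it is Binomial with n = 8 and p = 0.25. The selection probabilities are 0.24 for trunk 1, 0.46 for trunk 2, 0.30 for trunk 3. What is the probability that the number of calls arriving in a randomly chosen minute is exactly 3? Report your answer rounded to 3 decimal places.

Conditional on each trunk, P(X = 3): 1: 0.196639; 2: 0.0140247; 3: 0.207642.
By total probability, P(X = 3) = 0.24·0.196639 + 0.46·0.0140247 + 0.3·0.207642 = 0.115937.

0.116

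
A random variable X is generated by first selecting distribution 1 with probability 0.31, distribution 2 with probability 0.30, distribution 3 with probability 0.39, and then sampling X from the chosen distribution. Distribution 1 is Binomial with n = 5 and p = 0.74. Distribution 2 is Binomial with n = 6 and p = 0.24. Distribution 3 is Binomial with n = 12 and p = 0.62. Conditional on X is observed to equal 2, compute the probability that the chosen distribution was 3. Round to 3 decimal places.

Likelihoods P(X=2 | ·): 1: 0.0962462; 2: 0.288249; 3: 0.00159281.
Posterior ∝ prior × likelihood. Numerator for 3: 0.39·0.00159281 = 0.000621195.
Normalizing constant: 0.31·0.0962462 + 0.3·0.288249 + 0.39·0.00159281 = 0.116932.
P(3 | observation) = 0.000621195 / 0.116932 = 0.00531243.

0.005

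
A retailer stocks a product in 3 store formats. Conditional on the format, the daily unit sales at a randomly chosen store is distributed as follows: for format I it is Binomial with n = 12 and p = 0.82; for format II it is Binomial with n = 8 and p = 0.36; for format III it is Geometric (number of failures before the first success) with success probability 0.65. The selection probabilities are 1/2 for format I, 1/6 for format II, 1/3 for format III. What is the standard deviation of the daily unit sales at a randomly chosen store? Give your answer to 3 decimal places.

Per component, I: μ=9.84, E[X²]=98.5968; II: μ=2.88, E[X²]=10.1376; III: μ=0.538462, E[X²]=1.11834.
E[X] = 0.5·9.84 + 0.166667·2.88 + 0.333333·0.538462 = 5.57949.
E[X²] = 0.5·98.5968 + 0.166667·10.1376 + 0.333333·1.11834 = 51.3608.
Var(X) = E[X²] − (E[X])² = 51.3608 − 31.1307 = 20.2301.
SD(X) = √20.2301 = 4.49779.

4.498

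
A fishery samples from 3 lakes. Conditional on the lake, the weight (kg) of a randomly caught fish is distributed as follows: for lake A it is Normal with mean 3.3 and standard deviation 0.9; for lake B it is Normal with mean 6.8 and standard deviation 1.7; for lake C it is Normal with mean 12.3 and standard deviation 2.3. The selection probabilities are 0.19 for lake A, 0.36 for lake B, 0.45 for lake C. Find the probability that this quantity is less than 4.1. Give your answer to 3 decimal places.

Conditional on each lake, P(X < 4.1): A: 0.812969; B: 0.0561166; C: 0.000181777.
By total probability, P(X < 4.1) = 0.19·0.812969 + 0.36·0.0561166 + 0.45·0.000181777 = 0.174748.

0.175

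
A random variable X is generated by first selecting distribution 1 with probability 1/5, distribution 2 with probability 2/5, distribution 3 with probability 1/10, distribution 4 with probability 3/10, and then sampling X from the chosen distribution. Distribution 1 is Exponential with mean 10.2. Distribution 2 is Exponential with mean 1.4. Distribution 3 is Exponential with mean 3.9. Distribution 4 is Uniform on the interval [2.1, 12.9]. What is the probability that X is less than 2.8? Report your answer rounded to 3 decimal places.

0.465

Conditional on each component, P(X < 2.8): 1: 0.240055; 2: 0.864665; 3: 0.512248; 4: 0.0648148.
By total probability, P(X < 2.8) = 0.2·0.240055 + 0.4·0.864665 + 0.1·0.512248 + 0.3·0.0648148 = 0.464546.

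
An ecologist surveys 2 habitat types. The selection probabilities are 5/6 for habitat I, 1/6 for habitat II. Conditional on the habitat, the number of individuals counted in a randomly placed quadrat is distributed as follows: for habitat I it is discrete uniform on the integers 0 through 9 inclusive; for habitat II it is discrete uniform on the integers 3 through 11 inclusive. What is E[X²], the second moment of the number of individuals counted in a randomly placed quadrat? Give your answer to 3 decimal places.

33.028

For each component E[X²] = Var + (mean)², giving I: 28.5; II: 55.6667.
Overall E[X²] = 0.833333·28.5 + 0.166667·55.6667 = 33.0278.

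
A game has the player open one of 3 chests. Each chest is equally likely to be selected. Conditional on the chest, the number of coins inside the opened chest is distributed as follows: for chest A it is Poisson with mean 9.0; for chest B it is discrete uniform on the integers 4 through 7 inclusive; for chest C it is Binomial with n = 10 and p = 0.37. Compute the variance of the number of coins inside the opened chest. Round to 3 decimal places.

9.036

Per component, A: μ=9, E[X²]=90; B: μ=5.5, E[X²]=31.5; C: μ=3.7, E[X²]=16.021.
E[X] = 0.333333·9 + 0.333333·5.5 + 0.333333·3.7 = 6.06667.
E[X²] = 0.333333·90 + 0.333333·31.5 + 0.333333·16.021 = 45.8403.
Var(X) = E[X²] − (E[X])² = 45.8403 − 36.8044 = 9.03589.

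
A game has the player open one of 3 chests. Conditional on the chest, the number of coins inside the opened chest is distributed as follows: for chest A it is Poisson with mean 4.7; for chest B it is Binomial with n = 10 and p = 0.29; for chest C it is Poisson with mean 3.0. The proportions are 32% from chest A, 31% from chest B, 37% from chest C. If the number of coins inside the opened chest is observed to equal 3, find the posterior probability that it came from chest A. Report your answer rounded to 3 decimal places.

0.233

Likelihoods P(X=3 | ·): A: 0.157383; B: 0.266185; C: 0.224042.
Posterior ∝ prior × likelihood. Numerator for A: 0.32·0.157383 = 0.0503626.
Normalizing constant: 0.32·0.157383 + 0.31·0.266185 + 0.37·0.224042 = 0.215775.
P(A | observation) = 0.0503626 / 0.215775 = 0.233403.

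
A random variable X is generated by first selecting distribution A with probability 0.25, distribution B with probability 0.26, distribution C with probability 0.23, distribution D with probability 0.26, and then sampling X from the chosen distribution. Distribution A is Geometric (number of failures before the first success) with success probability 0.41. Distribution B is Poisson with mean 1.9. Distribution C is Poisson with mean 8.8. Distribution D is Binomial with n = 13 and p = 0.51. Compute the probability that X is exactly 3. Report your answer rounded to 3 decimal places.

Conditional on each component, P(X = 3): A: 0.0842054; B: 0.170982; C: 0.0171201; D: 0.0302717.
By total probability, P(X = 3) = 0.25·0.0842054 + 0.26·0.170982 + 0.23·0.0171201 + 0.26·0.0302717 = 0.0773149.

0.077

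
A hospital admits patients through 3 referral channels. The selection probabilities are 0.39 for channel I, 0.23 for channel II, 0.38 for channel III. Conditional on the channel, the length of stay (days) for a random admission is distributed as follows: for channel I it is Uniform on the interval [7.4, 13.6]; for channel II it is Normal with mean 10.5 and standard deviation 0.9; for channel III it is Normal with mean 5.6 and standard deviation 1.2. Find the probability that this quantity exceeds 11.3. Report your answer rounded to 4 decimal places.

Conditional on each channel, P(X > 11.3): I: 0.370968; II: 0.187031; III: 1.01708e-06.
By total probability, P(X > 11.3) = 0.39·0.370968 + 0.23·0.187031 + 0.38·1.01708e-06 = 0.187695.

0.1877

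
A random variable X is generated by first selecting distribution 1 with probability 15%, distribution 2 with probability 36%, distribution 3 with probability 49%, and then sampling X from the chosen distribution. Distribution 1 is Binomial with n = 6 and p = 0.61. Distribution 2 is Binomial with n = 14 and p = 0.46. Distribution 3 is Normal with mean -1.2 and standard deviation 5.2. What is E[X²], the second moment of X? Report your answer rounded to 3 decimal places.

For each component E[X²] = Var + (mean)², giving 1: 14.823; 2: 44.9512; 3: 28.48.
Overall E[X²] = 0.15·14.823 + 0.36·44.9512 + 0.49·28.48 = 32.3611.

32.361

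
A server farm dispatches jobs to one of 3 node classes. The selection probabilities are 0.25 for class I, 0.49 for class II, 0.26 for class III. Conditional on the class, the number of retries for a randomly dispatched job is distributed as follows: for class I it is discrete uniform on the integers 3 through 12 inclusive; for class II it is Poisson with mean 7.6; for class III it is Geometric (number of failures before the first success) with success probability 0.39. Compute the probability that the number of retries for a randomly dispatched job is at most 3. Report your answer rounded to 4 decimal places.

Conditional on each class, P(X ≤ 3): I: 0.1; II: 0.0553713; III: 0.861542.
By total probability, P(X ≤ 3) = 0.25·0.1 + 0.49·0.0553713 + 0.26·0.861542 = 0.276133.

0.2761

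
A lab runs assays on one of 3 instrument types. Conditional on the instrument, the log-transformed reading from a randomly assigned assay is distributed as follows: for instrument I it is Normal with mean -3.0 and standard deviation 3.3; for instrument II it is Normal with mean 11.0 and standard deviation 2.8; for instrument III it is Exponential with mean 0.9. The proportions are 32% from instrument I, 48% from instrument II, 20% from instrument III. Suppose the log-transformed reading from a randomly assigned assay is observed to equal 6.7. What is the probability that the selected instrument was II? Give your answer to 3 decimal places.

0.970

Likelihoods f(6.7 | ·): I: 0.00160781; II: 0.0438155; III: 0.000649645.
Posterior ∝ prior × likelihood. Numerator for II: 0.48·0.0438155 = 0.0210315.
Normalizing constant: 0.32·0.00160781 + 0.48·0.0438155 + 0.2·0.000649645 = 0.0216759.
P(II | observation) = 0.0210315 / 0.0216759 = 0.97027.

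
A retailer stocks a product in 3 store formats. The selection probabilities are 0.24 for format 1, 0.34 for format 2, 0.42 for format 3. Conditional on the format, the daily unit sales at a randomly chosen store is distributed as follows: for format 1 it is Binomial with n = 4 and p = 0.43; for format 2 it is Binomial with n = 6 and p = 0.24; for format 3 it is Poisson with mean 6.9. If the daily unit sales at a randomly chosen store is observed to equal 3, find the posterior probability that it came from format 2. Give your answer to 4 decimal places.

0.3823

Likelihoods P(X=3 | ·): 1: 0.181276; 2: 0.121368; 3: 0.0551778.
Posterior ∝ prior × likelihood. Numerator for 2: 0.34·0.121368 = 0.0412651.
Normalizing constant: 0.24·0.181276 + 0.34·0.121368 + 0.42·0.0551778 = 0.107946.
P(2 | observation) = 0.0412651 / 0.107946 = 0.382276.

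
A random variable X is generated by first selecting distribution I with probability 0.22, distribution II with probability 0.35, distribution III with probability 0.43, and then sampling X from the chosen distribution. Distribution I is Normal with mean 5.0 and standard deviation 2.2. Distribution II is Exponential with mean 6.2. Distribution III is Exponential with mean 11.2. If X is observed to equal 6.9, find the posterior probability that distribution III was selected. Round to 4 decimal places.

0.3106

Likelihoods f(6.9 | ·): I: 0.124889; II: 0.0530006; III: 0.0482198.
Posterior ∝ prior × likelihood. Numerator for III: 0.43·0.0482198 = 0.0207345.
Normalizing constant: 0.22·0.124889 + 0.35·0.0530006 + 0.43·0.0482198 = 0.0667603.
P(III | observation) = 0.0207345 / 0.0667603 = 0.310582.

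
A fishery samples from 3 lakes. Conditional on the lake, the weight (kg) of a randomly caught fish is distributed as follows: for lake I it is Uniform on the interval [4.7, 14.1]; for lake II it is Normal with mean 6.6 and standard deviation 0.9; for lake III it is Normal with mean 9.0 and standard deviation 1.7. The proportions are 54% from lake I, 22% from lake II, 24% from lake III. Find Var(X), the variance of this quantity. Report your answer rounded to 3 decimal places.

6.104

Per component, I: μ=9.4, E[X²]=95.7233; II: μ=6.6, E[X²]=44.37; III: μ=9, E[X²]=83.89.
E[X] = 0.54·9.4 + 0.22·6.6 + 0.24·9 = 8.688.
E[X²] = 0.54·95.7233 + 0.22·44.37 + 0.24·83.89 = 81.5856.
Var(X) = E[X²] − (E[X])² = 81.5856 − 75.4813 = 6.10426.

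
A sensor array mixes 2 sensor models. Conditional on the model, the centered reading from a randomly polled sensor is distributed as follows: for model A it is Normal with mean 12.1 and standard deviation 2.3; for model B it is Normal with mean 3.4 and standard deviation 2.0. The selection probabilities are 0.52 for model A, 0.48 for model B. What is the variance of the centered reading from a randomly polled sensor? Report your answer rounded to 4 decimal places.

23.5630

Per component, A: μ=12.1, E[X²]=151.7; B: μ=3.4, E[X²]=15.56.
E[X] = 0.52·12.1 + 0.48·3.4 = 7.924.
E[X²] = 0.52·151.7 + 0.48·15.56 = 86.3528.
Var(X) = E[X²] − (E[X])² = 86.3528 − 62.7898 = 23.563.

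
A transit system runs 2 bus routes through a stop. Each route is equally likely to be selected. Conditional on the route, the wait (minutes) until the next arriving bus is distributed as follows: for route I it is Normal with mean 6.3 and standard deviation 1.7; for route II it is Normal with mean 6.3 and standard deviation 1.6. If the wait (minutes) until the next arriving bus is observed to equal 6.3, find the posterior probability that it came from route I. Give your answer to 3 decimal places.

0.485

Likelihoods f(6.3 | ·): I: 0.234672; II: 0.249339.
Posterior ∝ prior × likelihood. Numerator for I: 0.5·0.234672 = 0.117336.
Normalizing constant: 0.5·0.234672 + 0.5·0.249339 = 0.242005.
P(I | observation) = 0.117336 / 0.242005 = 0.484848.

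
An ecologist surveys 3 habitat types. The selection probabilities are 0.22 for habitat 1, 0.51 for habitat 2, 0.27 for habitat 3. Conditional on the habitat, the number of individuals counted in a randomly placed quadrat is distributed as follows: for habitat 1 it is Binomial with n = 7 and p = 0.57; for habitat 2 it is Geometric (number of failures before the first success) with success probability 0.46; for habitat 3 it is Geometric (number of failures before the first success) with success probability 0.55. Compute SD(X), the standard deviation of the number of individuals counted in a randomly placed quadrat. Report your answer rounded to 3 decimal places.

1.894

Per component, 1: μ=3.99, E[X²]=17.6358; 2: μ=1.17391, E[X²]=3.93006; 3: μ=0.818182, E[X²]=2.15702.
E[X] = 0.22·3.99 + 0.51·1.17391 + 0.27·0.818182 = 1.6974.
E[X²] = 0.22·17.6358 + 0.51·3.93006 + 0.27·2.15702 = 6.4666.
Var(X) = E[X²] − (E[X])² = 6.4666 − 2.88118 = 3.58542.
SD(X) = √3.58542 = 1.89352.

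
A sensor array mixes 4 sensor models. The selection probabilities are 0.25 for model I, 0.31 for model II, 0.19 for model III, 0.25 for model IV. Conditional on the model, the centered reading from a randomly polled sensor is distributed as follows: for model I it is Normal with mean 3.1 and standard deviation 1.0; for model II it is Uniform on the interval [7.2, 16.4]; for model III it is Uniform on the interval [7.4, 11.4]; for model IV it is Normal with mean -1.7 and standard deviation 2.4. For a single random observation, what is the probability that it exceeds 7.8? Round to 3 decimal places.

Conditional on each model, P(X > 7.8): I: 1.30081e-06; II: 0.934783; III: 0.9; IV: 3.77373e-05.
By total probability, P(X > 7.8) = 0.25·1.30081e-06 + 0.31·0.934783 + 0.19·0.9 + 0.25·3.77373e-05 = 0.460792.

0.461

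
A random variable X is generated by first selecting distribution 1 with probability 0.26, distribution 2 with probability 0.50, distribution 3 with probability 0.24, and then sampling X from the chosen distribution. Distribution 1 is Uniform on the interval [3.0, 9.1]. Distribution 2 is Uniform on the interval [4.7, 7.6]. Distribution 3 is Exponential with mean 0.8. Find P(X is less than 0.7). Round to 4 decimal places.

0.1400

Conditional on each component, P(X < 0.7): 1: 0; 2: 0; 3: 0.583138.
By total probability, P(X < 0.7) = 0.26·0 + 0.5·0 + 0.24·0.583138 = 0.139953.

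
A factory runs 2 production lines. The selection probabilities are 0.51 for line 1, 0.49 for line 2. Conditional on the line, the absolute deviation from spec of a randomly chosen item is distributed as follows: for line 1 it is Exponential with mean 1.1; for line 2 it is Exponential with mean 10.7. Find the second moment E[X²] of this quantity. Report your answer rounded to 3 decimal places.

113.434

For each component E[X²] = Var + (mean)², giving 1: 2.42; 2: 228.98.
Overall E[X²] = 0.51·2.42 + 0.49·228.98 = 113.434.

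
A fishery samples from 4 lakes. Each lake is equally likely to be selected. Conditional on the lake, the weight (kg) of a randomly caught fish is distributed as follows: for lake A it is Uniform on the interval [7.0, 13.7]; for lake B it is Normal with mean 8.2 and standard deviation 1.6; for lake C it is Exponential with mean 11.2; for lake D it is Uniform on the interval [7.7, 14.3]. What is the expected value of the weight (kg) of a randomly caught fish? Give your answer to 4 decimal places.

10.1875

Component means — A: 10.35; B: 8.2; C: 11.2; D: 11.
E[X] = 0.25·10.35 + 0.25·8.2 + 0.25·11.2 + 0.25·11 = 10.1875.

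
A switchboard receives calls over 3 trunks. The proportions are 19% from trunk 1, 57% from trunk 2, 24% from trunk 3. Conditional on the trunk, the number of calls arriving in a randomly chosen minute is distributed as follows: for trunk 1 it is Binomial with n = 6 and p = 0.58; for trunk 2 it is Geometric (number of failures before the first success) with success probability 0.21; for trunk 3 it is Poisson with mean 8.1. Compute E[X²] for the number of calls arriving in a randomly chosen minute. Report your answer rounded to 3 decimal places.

For each component E[X²] = Var + (mean)², giving 1: 13.572; 2: 32.0658; 3: 73.71.
Overall E[X²] = 0.19·13.572 + 0.57·32.0658 + 0.24·73.71 = 38.5466.

38.547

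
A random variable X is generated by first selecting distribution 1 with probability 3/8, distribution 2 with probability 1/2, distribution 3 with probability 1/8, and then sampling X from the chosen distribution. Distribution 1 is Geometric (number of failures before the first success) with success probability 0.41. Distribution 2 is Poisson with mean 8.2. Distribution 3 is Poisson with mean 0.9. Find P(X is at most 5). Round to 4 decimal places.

Conditional on each component, P(X ≤ 5): 1: 0.957819; 2: 0.173594; 3: 0.999657.
By total probability, P(X ≤ 5) = 0.375·0.957819 + 0.5·0.173594 + 0.125·0.999657 = 0.570937.

0.5709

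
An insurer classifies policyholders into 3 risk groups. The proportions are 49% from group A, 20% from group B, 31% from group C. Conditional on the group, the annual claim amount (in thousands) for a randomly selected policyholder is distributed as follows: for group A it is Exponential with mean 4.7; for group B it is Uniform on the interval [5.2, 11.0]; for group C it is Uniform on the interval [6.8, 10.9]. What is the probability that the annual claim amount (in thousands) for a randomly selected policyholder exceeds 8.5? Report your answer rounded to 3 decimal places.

Conditional on each group, P(X > 8.5): A: 0.163898; B: 0.431034; C: 0.585366.
By total probability, P(X > 8.5) = 0.49·0.163898 + 0.2·0.431034 + 0.31·0.585366 = 0.34798.

0.348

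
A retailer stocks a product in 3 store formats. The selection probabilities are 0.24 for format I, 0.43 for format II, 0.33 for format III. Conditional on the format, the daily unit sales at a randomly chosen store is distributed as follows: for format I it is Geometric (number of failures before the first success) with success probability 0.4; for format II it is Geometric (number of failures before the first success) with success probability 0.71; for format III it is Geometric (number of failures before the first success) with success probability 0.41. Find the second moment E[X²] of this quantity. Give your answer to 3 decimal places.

For each component E[X²] = Var + (mean)², giving I: 6; II: 0.742115; III: 5.58061.
Overall E[X²] = 0.24·6 + 0.43·0.742115 + 0.33·5.58061 = 3.60071.

3.601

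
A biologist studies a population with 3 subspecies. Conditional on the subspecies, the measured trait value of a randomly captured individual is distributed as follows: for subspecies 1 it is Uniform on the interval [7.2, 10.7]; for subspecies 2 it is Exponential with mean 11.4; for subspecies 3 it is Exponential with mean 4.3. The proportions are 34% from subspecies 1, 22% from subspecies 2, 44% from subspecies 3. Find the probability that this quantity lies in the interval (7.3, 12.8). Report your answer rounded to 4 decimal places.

0.4328

Conditional on each subspecies, P(7.3 < X < 12.8): 1: 0.971429; 2: 0.201742; 3: 0.13215.
By total probability, P(7.3 < X < 12.8) = 0.34·0.971429 + 0.22·0.201742 + 0.44·0.13215 = 0.432815.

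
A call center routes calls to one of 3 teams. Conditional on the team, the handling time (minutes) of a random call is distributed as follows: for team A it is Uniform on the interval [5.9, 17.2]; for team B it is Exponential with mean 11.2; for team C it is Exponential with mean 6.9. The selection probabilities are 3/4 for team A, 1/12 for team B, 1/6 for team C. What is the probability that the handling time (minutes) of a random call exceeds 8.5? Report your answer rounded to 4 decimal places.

0.6651

Conditional on each team, P(X > 8.5): A: 0.769912; B: 0.468168; C: 0.291742.
By total probability, P(X > 8.5) = 0.75·0.769912 + 0.0833333·0.468168 + 0.166667·0.291742 = 0.665071.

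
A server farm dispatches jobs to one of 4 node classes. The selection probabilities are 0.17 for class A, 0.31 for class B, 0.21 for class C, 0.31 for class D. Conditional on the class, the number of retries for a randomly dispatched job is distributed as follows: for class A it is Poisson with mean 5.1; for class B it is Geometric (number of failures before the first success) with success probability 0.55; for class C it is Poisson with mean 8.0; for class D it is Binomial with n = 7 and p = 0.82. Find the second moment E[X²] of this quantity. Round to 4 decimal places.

For each component E[X²] = Var + (mean)², giving A: 31.11; B: 2.15702; C: 72; D: 33.9808.
Overall E[X²] = 0.17·31.11 + 0.31·2.15702 + 0.21·72 + 0.31·33.9808 = 31.6114.

31.6114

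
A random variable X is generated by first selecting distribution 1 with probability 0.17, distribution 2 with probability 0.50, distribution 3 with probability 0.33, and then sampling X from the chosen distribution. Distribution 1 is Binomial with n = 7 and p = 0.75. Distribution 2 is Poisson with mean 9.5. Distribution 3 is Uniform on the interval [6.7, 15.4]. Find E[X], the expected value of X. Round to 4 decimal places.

9.2890

Component means — 1: 5.25; 2: 9.5; 3: 11.05.
E[X] = 0.17·5.25 + 0.5·9.5 + 0.33·11.05 = 9.289.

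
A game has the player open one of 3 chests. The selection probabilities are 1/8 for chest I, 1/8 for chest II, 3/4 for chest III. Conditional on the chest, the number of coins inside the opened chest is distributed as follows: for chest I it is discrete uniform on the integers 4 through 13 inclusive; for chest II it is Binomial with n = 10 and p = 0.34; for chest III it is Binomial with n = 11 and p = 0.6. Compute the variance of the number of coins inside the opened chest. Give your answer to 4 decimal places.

Per component, I: μ=8.5, E[X²]=80.5; II: μ=3.4, E[X²]=13.804; III: μ=6.6, E[X²]=46.2.
E[X] = 0.125·8.5 + 0.125·3.4 + 0.75·6.6 = 6.4375.
E[X²] = 0.125·80.5 + 0.125·13.804 + 0.75·46.2 = 46.438.
Var(X) = E[X²] − (E[X])² = 46.438 − 41.4414 = 4.99659.

4.9966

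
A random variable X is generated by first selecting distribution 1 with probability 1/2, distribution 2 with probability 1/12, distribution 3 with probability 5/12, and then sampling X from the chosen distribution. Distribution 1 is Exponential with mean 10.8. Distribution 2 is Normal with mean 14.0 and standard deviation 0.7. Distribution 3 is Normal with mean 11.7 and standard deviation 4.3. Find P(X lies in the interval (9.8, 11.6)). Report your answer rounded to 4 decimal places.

Conditional on each component, P(9.8 < X < 11.6): 1: 0.0619552; 2: 0.000303382; 3: 0.161428.
By total probability, P(9.8 < X < 11.6) = 0.5·0.0619552 + 0.0833333·0.000303382 + 0.416667·0.161428 = 0.0982646.

0.0983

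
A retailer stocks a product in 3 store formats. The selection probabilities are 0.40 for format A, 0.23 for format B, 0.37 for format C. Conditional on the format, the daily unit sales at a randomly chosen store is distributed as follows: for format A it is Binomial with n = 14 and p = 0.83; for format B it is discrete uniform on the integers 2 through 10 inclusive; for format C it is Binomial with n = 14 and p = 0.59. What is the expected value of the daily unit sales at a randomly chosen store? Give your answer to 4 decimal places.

9.0842

Component means — A: 11.62; B: 6; C: 8.26.
E[X] = 0.4·11.62 + 0.23·6 + 0.37·8.26 = 9.0842.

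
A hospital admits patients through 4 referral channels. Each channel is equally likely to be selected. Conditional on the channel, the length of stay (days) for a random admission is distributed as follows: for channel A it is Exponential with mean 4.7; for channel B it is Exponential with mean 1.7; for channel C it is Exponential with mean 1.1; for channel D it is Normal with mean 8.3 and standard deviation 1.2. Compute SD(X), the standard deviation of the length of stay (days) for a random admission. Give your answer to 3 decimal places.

Per component, A: μ=4.7, E[X²]=44.18; B: μ=1.7, E[X²]=5.78; C: μ=1.1, E[X²]=2.42; D: μ=8.3, E[X²]=70.33.
E[X] = 0.25·4.7 + 0.25·1.7 + 0.25·1.1 + 0.25·8.3 = 3.95.
E[X²] = 0.25·44.18 + 0.25·5.78 + 0.25·2.42 + 0.25·70.33 = 30.6775.
Var(X) = E[X²] − (E[X])² = 30.6775 − 15.6025 = 15.075.
SD(X) = √15.075 = 3.88265.

3.883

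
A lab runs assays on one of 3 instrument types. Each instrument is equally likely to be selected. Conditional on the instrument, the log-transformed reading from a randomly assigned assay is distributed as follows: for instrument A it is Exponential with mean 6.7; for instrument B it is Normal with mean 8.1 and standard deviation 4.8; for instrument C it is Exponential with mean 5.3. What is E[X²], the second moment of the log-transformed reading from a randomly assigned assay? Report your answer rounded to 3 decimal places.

For each component E[X²] = Var + (mean)², giving A: 89.78; B: 88.65; C: 56.18.
Overall E[X²] = 0.333333·89.78 + 0.333333·88.65 + 0.333333·56.18 = 78.2033.

78.203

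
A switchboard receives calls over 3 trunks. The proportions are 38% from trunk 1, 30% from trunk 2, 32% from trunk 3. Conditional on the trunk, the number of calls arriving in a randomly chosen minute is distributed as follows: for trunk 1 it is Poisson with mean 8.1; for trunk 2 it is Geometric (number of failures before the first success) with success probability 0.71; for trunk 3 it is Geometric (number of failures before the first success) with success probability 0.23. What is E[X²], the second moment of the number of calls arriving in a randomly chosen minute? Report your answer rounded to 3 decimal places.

For each component E[X²] = Var + (mean)², giving 1: 73.71; 2: 0.742115; 3: 25.7637.
Overall E[X²] = 0.38·73.71 + 0.3·0.742115 + 0.32·25.7637 = 36.4768.

36.477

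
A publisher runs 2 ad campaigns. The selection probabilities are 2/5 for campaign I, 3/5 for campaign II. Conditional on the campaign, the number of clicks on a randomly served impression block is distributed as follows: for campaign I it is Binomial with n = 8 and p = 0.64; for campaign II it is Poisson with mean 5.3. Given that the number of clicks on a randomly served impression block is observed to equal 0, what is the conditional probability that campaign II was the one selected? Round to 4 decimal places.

Likelihoods P(X=0 | ·): I: 0.000282111; II: 0.00499159.
Posterior ∝ prior × likelihood. Numerator for II: 0.6·0.00499159 = 0.00299496.
Normalizing constant: 0.4·0.000282111 + 0.6·0.00499159 = 0.0031078.
P(II | observation) = 0.00299496 / 0.0031078 = 0.96369.

0.9637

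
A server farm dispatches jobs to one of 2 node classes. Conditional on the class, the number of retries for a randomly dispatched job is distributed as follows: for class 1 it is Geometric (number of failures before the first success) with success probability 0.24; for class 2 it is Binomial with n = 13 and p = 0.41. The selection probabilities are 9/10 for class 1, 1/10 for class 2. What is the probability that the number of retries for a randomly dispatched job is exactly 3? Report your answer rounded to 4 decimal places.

0.1049

Conditional on each class, P(X = 3): 1: 0.105354; 2: 0.100748.
By total probability, P(X = 3) = 0.9·0.105354 + 0.1·0.100748 = 0.104894.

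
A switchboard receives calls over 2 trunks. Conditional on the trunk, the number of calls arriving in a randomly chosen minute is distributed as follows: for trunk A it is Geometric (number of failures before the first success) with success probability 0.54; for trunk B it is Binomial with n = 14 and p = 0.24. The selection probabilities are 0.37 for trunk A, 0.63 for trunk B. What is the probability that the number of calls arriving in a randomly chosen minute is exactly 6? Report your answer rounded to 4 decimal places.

0.0421

Conditional on each trunk, P(X = 6): A: 0.00511612; B: 0.0638751.
By total probability, P(X = 6) = 0.37·0.00511612 + 0.63·0.0638751 = 0.0421343.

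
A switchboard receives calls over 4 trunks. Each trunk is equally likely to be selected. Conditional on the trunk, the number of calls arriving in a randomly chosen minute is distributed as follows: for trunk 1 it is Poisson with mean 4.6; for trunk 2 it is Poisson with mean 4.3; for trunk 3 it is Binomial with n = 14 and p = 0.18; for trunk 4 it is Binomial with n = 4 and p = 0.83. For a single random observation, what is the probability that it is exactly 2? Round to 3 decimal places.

Conditional on each trunk, P(X = 2): 1: 0.106348; 2: 0.125441; 3: 0.272491; 4: 0.119455.
By total probability, P(X = 2) = 0.25·0.106348 + 0.25·0.125441 + 0.25·0.272491 + 0.25·0.119455 = 0.155934.

0.156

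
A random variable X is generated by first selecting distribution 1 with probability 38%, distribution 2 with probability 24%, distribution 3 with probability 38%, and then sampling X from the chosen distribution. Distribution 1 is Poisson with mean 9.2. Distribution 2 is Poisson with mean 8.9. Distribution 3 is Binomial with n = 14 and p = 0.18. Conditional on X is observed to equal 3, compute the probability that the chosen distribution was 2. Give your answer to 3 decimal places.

Likelihoods P(X=3 | ·): 1: 0.013113; 2: 0.016025; 3: 0.239261.
Posterior ∝ prior × likelihood. Numerator for 2: 0.24·0.016025 = 0.003846.
Normalizing constant: 0.38·0.013113 + 0.24·0.016025 + 0.38·0.239261 = 0.099748.
P(2 | observation) = 0.003846 / 0.099748 = 0.0385572.

0.039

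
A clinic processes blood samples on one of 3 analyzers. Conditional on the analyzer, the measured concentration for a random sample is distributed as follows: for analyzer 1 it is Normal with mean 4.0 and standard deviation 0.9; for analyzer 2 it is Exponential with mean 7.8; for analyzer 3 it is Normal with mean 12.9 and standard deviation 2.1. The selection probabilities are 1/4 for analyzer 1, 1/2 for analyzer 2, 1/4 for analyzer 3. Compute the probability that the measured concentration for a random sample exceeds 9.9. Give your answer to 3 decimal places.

Conditional on each analyzer, P(X > 9.9): 1: 2.77176e-11; 2: 0.281048; 3: 0.923436.
By total probability, P(X > 9.9) = 0.25·2.77176e-11 + 0.5·0.281048 + 0.25·0.923436 = 0.371383.

0.371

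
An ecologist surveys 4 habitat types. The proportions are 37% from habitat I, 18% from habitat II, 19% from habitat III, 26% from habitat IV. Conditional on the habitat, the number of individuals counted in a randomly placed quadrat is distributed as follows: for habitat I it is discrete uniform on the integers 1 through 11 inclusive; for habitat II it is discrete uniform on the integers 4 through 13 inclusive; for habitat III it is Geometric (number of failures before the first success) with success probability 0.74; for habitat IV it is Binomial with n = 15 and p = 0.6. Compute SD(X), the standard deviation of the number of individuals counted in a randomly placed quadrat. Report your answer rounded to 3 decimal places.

3.964

Per component, I: μ=6, E[X²]=46; II: μ=8.5, E[X²]=80.5; III: μ=0.351351, E[X²]=0.598247; IV: μ=9, E[X²]=84.6.
E[X] = 0.37·6 + 0.18·8.5 + 0.19·0.351351 + 0.26·9 = 6.15676.
E[X²] = 0.37·46 + 0.18·80.5 + 0.19·0.598247 + 0.26·84.6 = 53.6197.
Var(X) = E[X²] − (E[X])² = 53.6197 − 37.9057 = 15.714.
SD(X) = √15.714 = 3.96409.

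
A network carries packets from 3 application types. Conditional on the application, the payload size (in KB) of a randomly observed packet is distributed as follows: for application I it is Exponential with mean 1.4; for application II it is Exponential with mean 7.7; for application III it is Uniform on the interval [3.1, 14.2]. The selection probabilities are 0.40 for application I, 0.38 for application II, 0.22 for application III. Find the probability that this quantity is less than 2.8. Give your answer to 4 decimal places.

0.4617

Conditional on each application, P(X < 2.8): I: 0.864665; II: 0.304856; III: 0.
By total probability, P(X < 2.8) = 0.4·0.864665 + 0.38·0.304856 + 0.22·0 = 0.461711.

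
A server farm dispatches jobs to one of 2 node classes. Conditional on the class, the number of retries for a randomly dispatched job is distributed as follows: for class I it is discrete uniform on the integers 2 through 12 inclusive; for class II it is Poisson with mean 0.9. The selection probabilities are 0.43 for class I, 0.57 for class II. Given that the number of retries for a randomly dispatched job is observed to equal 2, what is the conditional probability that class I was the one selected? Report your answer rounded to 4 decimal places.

Likelihoods P(X=2 | ·): I: 0.0909091; II: 0.164661.
Posterior ∝ prior × likelihood. Numerator for I: 0.43·0.0909091 = 0.0390909.
Normalizing constant: 0.43·0.0909091 + 0.57·0.164661 = 0.132948.
P(I | observation) = 0.0390909 / 0.132948 = 0.294033.

0.2940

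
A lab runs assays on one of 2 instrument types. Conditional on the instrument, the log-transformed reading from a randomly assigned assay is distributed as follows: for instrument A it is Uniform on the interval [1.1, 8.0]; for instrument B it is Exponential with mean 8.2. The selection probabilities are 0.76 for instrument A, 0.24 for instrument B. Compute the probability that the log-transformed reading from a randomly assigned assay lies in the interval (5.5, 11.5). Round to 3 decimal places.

Conditional on each instrument, P(5.5 < X < 11.5): A: 0.362319; B: 0.265338.
By total probability, P(5.5 < X < 11.5) = 0.76·0.362319 + 0.24·0.265338 = 0.339043.

0.339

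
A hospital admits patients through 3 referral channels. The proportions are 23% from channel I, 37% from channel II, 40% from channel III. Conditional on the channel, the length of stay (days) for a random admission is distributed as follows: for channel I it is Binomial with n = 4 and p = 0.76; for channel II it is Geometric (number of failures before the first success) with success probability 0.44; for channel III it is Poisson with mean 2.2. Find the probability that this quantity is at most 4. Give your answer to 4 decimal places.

0.9506

Conditional on each channel, P(X ≤ 4): I: 1; II: 0.944927; III: 0.927504.
By total probability, P(X ≤ 4) = 0.23·1 + 0.37·0.944927 + 0.4·0.927504 = 0.950624.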